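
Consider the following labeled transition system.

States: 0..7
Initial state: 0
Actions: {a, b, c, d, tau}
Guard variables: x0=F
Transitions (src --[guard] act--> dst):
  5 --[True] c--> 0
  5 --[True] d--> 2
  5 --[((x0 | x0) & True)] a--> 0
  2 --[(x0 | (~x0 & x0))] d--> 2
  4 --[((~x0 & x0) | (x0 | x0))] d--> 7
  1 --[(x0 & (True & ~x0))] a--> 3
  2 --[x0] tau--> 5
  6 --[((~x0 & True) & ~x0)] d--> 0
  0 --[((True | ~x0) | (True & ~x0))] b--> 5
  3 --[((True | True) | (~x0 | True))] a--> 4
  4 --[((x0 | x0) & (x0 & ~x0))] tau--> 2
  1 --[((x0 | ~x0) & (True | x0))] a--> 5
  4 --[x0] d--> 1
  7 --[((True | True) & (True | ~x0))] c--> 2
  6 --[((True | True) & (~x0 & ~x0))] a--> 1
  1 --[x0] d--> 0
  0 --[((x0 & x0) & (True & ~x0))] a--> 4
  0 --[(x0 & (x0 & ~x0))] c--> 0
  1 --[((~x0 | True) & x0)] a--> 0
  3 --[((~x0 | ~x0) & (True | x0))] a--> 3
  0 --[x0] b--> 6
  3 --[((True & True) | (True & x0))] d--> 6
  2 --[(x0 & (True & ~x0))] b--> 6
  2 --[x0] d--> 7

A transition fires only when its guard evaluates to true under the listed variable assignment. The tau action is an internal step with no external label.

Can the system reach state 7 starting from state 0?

Answer: UNREACHABLE

Analysis:
Guard filter leaves 10 enabled edge(s).
L0 = {0}
L1 = {5}  cumulative {0,5}
L2 = {2}  cumulative {0,2,5}
Reach set: {0,2,5}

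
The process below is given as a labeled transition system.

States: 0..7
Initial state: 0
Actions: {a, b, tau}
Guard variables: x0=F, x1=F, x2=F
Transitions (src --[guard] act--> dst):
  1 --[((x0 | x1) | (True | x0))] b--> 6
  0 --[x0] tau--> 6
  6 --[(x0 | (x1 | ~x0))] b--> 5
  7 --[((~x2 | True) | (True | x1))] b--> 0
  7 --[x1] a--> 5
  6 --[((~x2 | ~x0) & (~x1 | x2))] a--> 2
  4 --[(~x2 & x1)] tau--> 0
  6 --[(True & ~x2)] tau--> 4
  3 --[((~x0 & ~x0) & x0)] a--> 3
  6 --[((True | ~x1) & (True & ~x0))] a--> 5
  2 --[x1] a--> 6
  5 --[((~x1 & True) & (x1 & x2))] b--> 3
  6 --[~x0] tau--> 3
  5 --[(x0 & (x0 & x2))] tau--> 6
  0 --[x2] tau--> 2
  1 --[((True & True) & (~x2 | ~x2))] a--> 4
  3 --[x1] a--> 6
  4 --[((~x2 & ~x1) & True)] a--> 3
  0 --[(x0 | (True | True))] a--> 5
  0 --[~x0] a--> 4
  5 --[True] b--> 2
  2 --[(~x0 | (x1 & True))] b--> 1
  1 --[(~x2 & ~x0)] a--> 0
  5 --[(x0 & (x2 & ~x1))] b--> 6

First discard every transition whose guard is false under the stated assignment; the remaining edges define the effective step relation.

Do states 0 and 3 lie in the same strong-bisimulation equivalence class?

Answer: NOT BISIMILAR

Working:
Refine partition for ~:
  round 0: {{0,1,2,3,4,5,6,7}}
  round 1: {{0,4},{1},{2,5,7},{3},{6}}
  round 2: {{0},{1},{2},{3},{4},{5},{6},{7}}
stable after 3 split(s): 8 block(s)
[0]={0}  [3]={3}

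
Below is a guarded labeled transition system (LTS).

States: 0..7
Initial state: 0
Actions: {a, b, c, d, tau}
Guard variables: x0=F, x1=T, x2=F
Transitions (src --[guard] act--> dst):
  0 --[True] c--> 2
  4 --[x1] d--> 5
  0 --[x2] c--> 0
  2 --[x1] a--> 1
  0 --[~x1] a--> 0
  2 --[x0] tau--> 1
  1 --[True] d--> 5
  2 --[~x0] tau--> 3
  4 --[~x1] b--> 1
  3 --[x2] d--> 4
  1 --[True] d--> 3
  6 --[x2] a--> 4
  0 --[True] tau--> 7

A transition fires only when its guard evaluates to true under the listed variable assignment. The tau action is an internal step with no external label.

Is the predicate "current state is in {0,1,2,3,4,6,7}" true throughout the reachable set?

Inv-set: {0,1,2,3,4,6,7}
Reachable = {0,1,2,3,5,7}
  0: ok
  1: ok
  2: ok
  3: ok
  5: outside
  7: ok
reach 5 via c·a·d — violates

Answer: INVARIANT VIOLATED at state 5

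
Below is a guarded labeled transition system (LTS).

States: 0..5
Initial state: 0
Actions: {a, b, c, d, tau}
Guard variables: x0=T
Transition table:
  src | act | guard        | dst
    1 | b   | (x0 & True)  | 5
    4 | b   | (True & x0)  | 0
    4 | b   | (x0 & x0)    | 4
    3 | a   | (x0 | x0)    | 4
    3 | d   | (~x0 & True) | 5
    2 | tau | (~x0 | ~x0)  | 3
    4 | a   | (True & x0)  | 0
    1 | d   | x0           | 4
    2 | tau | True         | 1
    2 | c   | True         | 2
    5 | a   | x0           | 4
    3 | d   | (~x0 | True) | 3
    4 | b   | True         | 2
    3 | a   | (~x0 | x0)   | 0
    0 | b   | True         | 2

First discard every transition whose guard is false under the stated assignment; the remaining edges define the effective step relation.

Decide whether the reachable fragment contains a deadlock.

R = {0,1,2,4,5}
  0: b→2  [1 exit(s)]
  1: b→5  d→4  [2 exit(s)]
  2: c→2  tau→1  [2 exit(s)]
  4: a→0  b→0  b→2  b→4  [4 exit(s)]
  5: a→4  [1 exit(s)]

Answer: DEADLOCK-FREE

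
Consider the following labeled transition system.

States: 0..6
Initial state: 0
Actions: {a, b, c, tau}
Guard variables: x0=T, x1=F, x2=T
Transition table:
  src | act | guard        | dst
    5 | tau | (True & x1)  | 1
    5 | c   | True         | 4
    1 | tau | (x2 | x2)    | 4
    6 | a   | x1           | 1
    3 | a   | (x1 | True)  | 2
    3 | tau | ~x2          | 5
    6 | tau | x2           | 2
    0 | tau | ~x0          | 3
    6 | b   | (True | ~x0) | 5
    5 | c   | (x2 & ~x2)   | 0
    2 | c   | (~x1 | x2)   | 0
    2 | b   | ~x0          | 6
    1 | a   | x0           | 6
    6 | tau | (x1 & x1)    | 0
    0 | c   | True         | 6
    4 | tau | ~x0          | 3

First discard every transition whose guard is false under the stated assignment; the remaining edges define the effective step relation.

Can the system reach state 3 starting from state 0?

After dropping false guards: 8 live edges.
L0 = {0}
L1 = {6}  now seen {0,6}
L2 = {2,5}  now seen {0,2,5,6}
L3 = {4}  now seen {0,2,4,5,6}
R = {0,2,4,5,6}

Answer: UNREACHABLE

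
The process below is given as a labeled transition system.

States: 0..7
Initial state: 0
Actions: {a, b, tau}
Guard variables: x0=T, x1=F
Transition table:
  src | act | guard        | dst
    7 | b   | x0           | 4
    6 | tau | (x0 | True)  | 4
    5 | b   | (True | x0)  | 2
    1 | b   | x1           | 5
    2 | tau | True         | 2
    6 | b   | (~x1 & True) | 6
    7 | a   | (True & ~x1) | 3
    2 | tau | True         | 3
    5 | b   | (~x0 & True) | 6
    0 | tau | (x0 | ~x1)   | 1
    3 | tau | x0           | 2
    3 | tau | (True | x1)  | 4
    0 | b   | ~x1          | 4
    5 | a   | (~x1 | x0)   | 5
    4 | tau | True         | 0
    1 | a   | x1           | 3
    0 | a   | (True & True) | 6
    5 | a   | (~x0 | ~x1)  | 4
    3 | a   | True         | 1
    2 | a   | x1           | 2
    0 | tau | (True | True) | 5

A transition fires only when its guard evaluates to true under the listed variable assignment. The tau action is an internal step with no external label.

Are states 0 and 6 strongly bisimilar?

Refine partition for ~:
  π0 = {{0,1,2,3,4,5,6,7}}
  π1 = {{0},{1},{2,4},{3},{5,7},{6}}
  π2 = {{0},{1},{2},{3},{4},{5},{6},{7}}
stable after 3 split(s): 8 block(s)
[0]={0}  [6]={6}

Answer: NOT BISIMILAR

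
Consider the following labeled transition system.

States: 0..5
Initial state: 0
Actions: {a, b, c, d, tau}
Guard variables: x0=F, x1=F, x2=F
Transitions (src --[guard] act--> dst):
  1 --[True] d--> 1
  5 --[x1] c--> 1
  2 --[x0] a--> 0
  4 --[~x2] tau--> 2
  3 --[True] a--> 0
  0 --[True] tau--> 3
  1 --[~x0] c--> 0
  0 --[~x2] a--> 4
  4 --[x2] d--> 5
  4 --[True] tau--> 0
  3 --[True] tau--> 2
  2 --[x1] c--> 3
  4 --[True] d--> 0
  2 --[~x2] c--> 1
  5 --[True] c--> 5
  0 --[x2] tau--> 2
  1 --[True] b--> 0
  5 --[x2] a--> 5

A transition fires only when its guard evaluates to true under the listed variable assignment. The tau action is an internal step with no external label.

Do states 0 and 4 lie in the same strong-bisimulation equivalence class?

Answer: NOT BISIMILAR

Working:
Refine partition for ~:
  π0 = {{0,1,2,3,4,5}}
  π1 = {{0,3},{1},{2,5},{4}}
  π2 = {{0},{1},{2},{3},{4},{5}}
stable after 3 split(s): 6 block(s)
class of 0: {0}; class of 4: {4}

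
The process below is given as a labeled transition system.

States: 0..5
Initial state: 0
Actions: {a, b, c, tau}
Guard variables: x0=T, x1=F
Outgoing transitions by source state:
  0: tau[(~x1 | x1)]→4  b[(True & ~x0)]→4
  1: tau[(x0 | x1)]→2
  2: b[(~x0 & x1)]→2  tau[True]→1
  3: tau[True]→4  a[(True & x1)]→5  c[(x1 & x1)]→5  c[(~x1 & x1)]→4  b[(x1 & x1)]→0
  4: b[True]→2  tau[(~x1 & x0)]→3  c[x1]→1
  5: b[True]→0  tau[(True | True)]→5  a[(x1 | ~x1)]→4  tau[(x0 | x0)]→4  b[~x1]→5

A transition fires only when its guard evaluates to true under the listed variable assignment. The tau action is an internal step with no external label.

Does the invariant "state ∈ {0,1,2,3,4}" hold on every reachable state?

Answer: INVARIANT HOLDS

Analysis:
Inv-set: {0,1,2,3,4}
Reach set: {0,1,2,3,4}
  0: ✓
  1: ✓
  2: ✓
  3: ✓
  4: ✓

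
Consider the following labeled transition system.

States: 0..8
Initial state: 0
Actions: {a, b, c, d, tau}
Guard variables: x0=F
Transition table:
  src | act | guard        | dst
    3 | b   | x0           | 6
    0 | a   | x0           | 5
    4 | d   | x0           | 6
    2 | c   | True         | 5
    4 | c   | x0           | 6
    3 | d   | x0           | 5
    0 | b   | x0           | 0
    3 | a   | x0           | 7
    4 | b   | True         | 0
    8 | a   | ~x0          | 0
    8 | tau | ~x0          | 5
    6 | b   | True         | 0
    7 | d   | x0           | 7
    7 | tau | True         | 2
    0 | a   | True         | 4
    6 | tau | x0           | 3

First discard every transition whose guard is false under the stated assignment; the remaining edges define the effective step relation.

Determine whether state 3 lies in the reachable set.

Guard filter leaves 7 enabled edge(s).
Layer 0: {0}
Layer 1: {4}  cumulative {0,4}
Reachable = {0,4}

Answer: UNREACHABLE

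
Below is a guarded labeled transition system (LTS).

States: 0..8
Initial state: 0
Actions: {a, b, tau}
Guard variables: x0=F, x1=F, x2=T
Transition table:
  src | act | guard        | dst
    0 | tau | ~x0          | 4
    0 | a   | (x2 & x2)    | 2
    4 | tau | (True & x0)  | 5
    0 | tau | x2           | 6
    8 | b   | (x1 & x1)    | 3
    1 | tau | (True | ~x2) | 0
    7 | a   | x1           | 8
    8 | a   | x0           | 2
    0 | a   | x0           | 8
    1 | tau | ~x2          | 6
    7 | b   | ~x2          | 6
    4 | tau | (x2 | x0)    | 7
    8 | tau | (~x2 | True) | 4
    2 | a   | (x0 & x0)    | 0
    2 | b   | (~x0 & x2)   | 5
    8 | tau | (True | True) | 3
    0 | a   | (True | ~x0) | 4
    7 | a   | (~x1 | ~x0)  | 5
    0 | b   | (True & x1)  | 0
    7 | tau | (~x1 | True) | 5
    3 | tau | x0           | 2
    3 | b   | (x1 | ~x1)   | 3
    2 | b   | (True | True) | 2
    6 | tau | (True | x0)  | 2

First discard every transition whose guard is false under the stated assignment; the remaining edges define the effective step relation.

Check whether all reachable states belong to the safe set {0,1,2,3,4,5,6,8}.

Answer: INVARIANT VIOLATED at state 7

Working:
Safe = {0,1,2,3,4,5,6,8}
Reachable = {0,2,4,5,6,7}
  0: ✓
  2: ✓
  4: ✓
  5: ✓
  6: ✓
  7: outside
counterexample path to 7: tau·tau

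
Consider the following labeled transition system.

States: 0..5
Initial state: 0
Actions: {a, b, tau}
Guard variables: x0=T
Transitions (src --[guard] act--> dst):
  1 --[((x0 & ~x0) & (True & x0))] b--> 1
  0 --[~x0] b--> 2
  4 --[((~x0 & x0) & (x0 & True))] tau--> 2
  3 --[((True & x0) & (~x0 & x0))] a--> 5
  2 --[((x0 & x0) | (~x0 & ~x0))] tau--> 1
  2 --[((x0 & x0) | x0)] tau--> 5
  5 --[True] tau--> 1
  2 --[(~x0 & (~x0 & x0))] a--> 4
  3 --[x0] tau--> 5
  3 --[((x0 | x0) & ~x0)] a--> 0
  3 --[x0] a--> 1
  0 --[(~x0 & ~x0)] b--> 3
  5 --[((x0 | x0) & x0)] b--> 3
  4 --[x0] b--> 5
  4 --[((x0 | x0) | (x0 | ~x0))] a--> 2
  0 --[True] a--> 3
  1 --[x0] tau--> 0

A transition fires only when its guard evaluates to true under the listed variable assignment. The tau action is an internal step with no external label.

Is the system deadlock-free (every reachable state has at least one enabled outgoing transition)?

Reach set: {0,1,3,5}
  0: a→3  [1 out]
  1: tau→0  [1 out]
  3: a→1  tau→5  [2 out]
  5: b→3  tau→1  [2 out]

Answer: DEADLOCK-FREE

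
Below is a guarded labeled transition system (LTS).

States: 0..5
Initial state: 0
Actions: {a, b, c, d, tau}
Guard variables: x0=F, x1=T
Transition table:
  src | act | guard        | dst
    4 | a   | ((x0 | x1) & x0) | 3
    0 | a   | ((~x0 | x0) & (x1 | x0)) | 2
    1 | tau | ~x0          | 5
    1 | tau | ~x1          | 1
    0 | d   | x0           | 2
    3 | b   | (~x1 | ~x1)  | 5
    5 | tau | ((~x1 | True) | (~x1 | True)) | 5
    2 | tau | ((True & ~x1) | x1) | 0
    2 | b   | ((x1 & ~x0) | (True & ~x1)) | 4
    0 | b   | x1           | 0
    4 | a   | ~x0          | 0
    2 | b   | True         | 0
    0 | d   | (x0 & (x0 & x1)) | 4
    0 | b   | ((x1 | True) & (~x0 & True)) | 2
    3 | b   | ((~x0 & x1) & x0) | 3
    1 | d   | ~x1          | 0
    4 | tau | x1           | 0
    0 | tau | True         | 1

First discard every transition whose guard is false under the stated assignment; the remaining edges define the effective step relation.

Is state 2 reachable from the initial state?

Answer: REACHABLE

Trace:
After dropping false guards: 11 live edges.
L0 = {0}
L1 = {1,2}  total {0,1,2}
L2 = {4,5}  total {0,1,2,4,5}
Reachable = {0,1,2,4,5}
witness 2: a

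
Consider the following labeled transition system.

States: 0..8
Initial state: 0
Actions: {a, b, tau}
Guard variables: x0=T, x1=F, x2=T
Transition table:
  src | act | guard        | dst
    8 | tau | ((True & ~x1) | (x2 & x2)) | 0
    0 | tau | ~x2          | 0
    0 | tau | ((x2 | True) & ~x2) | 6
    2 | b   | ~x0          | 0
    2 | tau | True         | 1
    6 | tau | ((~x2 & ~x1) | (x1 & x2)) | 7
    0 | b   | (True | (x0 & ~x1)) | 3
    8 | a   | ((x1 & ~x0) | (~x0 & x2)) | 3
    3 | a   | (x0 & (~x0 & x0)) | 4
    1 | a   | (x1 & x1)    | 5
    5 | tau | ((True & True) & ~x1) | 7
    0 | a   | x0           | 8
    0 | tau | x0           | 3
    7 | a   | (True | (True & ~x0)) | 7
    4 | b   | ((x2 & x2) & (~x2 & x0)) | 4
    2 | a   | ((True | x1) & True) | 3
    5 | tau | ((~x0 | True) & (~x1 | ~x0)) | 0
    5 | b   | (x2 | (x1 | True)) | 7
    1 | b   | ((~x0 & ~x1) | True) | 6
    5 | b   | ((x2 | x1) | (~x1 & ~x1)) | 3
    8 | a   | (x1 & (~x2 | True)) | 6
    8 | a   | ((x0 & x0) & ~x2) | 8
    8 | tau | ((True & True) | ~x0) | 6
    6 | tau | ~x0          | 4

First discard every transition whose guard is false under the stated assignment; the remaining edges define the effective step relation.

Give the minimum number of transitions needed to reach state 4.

Answer: UNREACHABLE

Working:
BFS to 4:
  L0 = {0}
  L1 = {3,8}
  L2 = {6}
4 never appears.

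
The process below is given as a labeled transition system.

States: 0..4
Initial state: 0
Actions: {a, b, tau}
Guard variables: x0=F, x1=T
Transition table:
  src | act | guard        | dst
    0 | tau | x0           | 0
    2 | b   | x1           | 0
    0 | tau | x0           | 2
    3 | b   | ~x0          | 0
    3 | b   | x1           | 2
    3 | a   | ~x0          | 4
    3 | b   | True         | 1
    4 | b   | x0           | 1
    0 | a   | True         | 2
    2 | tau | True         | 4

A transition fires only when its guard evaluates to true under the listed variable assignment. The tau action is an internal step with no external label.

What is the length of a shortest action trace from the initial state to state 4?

Answer: 2

Analysis:
Breadth-first toward 4:
  Layer 0: {0}
  Layer 1: {2}
  Layer 2: {4}
4 enters at depth 2; path a·tau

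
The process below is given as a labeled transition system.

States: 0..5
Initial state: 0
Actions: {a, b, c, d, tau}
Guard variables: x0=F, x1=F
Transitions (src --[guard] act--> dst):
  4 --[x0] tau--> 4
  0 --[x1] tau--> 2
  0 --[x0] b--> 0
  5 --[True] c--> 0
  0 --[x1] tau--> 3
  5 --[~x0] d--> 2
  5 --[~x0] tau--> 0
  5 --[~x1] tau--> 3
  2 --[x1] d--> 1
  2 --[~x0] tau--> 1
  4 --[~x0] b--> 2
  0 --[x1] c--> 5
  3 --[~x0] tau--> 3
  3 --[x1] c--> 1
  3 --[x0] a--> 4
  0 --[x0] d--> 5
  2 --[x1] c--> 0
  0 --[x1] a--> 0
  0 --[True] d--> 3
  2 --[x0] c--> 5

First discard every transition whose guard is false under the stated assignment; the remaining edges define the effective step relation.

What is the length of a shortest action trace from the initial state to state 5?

Breadth-first toward 5:
  L0 = {0}
  L1 = {3}
5 never appears.

Answer: UNREACHABLE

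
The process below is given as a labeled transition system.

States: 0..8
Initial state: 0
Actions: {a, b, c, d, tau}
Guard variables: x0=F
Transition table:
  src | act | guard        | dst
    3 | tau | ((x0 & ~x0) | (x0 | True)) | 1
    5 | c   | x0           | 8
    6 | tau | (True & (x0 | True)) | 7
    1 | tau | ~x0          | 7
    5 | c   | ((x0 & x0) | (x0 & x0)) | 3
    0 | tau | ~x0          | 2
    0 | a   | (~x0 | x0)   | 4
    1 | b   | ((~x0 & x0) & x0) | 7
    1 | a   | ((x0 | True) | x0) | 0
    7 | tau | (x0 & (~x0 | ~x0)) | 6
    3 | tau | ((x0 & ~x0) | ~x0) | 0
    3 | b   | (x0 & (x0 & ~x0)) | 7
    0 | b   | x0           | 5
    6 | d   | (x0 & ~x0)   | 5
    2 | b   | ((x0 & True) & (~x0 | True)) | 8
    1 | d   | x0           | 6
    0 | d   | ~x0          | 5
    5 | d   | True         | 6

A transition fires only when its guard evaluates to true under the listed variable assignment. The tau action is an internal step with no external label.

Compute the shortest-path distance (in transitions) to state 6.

BFS to 6:
  depth 0: {0}
  depth 1: {2,4,5}
  depth 2: {6}
depth(6)=2, e.g. d·d

Answer: 2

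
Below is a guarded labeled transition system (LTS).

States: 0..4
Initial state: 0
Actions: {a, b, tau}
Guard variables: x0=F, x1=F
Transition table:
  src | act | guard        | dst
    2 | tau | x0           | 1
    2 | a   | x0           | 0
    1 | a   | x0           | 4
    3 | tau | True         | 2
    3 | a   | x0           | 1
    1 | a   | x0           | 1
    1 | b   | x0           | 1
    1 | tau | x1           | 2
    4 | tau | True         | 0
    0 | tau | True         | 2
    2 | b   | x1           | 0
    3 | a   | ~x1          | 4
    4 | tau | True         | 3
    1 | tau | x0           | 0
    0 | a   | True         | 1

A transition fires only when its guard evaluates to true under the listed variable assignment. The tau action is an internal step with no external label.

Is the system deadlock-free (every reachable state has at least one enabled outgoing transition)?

Answer: DEADLOCK at state 1

Working:
Reach set: {0,1,2}
  0: a→1  tau→2  [deg 2]
  1: ∅  [deadlock]
  2: ∅  [deadlock]
witness 1: a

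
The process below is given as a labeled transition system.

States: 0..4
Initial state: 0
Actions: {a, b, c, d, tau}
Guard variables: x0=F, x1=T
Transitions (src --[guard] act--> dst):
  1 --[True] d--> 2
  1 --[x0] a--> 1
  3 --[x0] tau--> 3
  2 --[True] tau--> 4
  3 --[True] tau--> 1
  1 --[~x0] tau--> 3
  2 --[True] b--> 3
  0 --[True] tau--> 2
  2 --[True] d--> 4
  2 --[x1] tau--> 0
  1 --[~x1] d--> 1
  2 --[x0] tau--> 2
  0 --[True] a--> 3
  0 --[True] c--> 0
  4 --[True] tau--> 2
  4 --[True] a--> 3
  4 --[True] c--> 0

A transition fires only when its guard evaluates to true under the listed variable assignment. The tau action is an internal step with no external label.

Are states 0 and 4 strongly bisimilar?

Answer: BISIMILAR

Analysis:
Compute ~ classes (split until stable):
  round 0: {{0,1,2,3,4}}
  round 1: {{0,4},{1},{2},{3}}
stable after 2 split(s): 4 block(s)
0∈{0,4}, 4∈{0,4}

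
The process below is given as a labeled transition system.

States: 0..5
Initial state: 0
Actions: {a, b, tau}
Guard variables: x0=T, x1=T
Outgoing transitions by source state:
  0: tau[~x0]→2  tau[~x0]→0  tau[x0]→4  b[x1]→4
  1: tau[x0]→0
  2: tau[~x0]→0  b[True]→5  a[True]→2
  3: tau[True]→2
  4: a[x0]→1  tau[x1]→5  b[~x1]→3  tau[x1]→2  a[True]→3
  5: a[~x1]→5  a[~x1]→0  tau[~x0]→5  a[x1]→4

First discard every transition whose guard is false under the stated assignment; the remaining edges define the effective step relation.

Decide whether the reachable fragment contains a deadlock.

Reach set: {0,1,2,3,4,5}
  0: b→4  tau→4  [2 out]
  1: tau→0  [1 out]
  2: a→2  b→5  [2 out]
  3: tau→2  [1 out]
  4: a→1  a→3  tau→2  tau→5  [4 out]
  5: a→4  [1 out]

Answer: DEADLOCK-FREE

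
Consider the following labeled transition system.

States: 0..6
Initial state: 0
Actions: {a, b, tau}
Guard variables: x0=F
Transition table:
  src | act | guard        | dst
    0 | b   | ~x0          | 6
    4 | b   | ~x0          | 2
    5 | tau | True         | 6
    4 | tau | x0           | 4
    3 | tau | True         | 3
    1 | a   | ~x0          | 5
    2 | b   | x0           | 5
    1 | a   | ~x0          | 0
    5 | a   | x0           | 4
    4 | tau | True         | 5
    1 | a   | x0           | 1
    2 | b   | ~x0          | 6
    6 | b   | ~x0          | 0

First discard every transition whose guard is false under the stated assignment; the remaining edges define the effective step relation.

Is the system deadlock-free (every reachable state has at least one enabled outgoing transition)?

Reach set: {0,6}
  0: b→6  [1 out]
  6: b→0  [1 out]

Answer: DEADLOCK-FREE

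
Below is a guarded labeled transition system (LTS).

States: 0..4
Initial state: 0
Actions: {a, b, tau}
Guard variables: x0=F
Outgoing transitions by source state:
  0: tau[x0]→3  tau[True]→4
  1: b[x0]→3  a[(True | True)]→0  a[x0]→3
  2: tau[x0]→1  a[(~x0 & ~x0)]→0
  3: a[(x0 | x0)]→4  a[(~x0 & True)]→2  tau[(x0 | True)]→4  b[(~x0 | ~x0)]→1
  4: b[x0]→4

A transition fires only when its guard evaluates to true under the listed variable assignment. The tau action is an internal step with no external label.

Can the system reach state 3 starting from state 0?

After dropping false guards: 6 live edges.
L0 = {0}
L1 = {4}  now seen {0,4}
Reachable = {0,4}

Answer: UNREACHABLE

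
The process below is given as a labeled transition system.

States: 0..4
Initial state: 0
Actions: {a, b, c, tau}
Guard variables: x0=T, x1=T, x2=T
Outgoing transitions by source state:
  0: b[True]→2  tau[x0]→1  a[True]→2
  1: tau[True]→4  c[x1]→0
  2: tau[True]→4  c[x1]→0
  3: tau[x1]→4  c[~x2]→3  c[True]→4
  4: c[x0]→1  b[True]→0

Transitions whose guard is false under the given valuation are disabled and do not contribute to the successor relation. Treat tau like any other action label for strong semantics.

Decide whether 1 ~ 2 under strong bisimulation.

Bisimulation quotient by refinement:
  round 0: {{0,1,2,3,4}}
  round 1: {{0},{1,2,3},{4}}
  round 2: {{0},{1,2},{3},{4}}
4 equivalence class(es) (converged in 3)
[1]={1,2}  [2]={1,2}

Answer: BISIMILAR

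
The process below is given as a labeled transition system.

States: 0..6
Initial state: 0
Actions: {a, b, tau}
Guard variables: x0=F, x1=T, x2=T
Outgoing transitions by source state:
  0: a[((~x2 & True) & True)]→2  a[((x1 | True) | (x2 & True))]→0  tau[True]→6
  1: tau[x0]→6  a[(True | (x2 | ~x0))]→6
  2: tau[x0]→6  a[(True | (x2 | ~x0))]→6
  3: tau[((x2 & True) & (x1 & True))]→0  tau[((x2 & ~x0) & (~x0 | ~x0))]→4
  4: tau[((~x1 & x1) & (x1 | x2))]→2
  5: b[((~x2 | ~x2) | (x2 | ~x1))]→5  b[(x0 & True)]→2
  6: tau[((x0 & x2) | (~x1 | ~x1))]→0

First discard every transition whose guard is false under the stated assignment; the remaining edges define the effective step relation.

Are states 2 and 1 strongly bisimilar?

Compute ~ classes (split until stable):
  π0 = {{0,1,2,3,4,5,6}}
  π1 = {{0},{1,2},{3},{4,6},{5}}
Fixed point at round 2; 5 class(es).
2∈{1,2}, 1∈{1,2}

Answer: BISIMILAR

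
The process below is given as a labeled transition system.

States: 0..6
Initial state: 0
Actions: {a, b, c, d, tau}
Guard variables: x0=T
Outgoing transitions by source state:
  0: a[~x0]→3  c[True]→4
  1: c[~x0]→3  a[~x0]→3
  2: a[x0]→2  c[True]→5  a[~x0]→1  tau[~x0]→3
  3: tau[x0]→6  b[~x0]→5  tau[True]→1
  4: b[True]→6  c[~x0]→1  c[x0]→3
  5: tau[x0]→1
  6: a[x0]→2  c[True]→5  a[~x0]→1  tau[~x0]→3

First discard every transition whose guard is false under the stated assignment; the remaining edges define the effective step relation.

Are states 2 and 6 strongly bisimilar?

Answer: BISIMILAR

Working:
Bisimulation quotient by refinement:
  π0 = {{0,1,2,3,4,5,6}}
  π1 = {{0},{1},{2,6},{3,5},{4}}
  π2 = {{0},{1},{2,6},{3},{4},{5}}
stable after 3 split(s): 6 block(s)
class of 2: {2,6}; class of 6: {2,6}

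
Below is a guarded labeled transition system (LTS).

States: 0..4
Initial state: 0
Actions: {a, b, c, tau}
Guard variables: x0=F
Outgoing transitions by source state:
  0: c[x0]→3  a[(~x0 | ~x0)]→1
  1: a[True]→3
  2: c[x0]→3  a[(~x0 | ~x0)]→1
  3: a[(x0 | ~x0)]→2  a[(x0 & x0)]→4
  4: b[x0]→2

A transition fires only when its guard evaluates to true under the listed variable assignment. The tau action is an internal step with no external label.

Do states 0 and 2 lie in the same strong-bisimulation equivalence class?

Compute ~ classes (split until stable):
  round 0: {{0,1,2,3,4}}
  round 1: {{0,1,2,3},{4}}
2 equivalence class(es) (converged in 2)
class of 0: {0,1,2,3}; class of 2: {0,1,2,3}

Answer: BISIMILAR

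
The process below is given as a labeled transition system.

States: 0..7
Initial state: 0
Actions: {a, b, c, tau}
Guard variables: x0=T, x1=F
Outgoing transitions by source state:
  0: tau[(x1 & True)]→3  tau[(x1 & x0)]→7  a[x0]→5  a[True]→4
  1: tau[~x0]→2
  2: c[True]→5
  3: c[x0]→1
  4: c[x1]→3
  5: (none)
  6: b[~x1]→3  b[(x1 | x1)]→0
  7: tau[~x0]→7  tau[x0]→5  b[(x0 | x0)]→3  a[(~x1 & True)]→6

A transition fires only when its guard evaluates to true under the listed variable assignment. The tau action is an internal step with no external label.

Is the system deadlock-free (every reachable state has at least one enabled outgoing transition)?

R = {0,4,5}
  0: a→4  a→5  [2 exit(s)]
  4: ∅  [deadlock]
  5: ∅  [deadlock]
trace reaching 4: a

Answer: DEADLOCK at state 4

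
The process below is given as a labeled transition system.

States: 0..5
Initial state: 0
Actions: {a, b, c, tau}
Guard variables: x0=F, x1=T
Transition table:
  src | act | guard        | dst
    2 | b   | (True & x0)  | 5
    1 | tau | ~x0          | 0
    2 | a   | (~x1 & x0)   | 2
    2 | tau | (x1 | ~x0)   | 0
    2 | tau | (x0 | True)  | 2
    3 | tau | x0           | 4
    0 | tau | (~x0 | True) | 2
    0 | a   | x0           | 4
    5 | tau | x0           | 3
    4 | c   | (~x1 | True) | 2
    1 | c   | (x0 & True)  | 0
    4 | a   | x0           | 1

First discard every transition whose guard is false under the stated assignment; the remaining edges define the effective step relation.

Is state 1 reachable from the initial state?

Guard filter leaves 5 enabled edge(s).
L0 = {0}
L1 = {2}  cumulative {0,2}
Reachable = {0,2}

Answer: UNREACHABLE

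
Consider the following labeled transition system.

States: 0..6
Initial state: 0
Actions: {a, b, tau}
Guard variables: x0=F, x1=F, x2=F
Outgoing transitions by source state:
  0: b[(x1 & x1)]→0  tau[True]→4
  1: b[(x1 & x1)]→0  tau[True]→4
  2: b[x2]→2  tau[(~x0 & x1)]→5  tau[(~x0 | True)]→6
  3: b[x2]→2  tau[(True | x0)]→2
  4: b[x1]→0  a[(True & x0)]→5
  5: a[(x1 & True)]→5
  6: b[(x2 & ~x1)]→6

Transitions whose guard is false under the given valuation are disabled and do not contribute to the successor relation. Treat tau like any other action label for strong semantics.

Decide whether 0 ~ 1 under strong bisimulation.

Answer: BISIMILAR

Trace:
Compute ~ classes (split until stable):
  P[0] = {{0,1,2,3,4,5,6}}
  P[1] = {{0,1,2,3},{4,5,6}}
  P[2] = {{0,1,2},{3},{4,5,6}}
Fixed point at round 3; 3 class(es).
class of 0: {0,1,2}; class of 1: {0,1,2}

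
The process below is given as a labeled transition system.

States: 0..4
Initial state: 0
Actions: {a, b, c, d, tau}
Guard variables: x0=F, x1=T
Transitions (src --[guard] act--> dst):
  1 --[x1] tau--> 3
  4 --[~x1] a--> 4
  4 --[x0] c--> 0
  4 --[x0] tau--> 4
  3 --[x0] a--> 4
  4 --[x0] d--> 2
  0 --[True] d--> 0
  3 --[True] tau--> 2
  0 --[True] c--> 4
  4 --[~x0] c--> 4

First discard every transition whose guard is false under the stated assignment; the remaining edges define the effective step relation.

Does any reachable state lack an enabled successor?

Answer: DEADLOCK-FREE

Trace:
Reachable = {0,4}
  0: c→4  d→0  [deg 2]
  4: c→4  [deg 1]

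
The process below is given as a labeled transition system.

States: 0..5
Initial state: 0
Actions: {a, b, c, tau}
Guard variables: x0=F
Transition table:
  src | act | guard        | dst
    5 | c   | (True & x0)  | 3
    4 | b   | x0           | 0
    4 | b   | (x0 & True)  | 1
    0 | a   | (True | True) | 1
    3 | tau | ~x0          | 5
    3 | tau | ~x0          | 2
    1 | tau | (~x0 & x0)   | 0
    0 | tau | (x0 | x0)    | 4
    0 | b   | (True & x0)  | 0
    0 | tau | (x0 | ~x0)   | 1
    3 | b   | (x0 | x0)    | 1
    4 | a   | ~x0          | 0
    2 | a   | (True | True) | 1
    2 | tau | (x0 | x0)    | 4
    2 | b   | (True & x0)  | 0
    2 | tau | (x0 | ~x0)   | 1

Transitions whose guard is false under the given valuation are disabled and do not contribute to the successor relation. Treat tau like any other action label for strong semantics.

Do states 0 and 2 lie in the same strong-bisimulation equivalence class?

Refine partition for ~:
  π0 = {{0,1,2,3,4,5}}
  π1 = {{0,2},{1,5},{3},{4}}
Fixed point at round 2; 4 class(es).
class of 0: {0,2}; class of 2: {0,2}

Answer: BISIMILAR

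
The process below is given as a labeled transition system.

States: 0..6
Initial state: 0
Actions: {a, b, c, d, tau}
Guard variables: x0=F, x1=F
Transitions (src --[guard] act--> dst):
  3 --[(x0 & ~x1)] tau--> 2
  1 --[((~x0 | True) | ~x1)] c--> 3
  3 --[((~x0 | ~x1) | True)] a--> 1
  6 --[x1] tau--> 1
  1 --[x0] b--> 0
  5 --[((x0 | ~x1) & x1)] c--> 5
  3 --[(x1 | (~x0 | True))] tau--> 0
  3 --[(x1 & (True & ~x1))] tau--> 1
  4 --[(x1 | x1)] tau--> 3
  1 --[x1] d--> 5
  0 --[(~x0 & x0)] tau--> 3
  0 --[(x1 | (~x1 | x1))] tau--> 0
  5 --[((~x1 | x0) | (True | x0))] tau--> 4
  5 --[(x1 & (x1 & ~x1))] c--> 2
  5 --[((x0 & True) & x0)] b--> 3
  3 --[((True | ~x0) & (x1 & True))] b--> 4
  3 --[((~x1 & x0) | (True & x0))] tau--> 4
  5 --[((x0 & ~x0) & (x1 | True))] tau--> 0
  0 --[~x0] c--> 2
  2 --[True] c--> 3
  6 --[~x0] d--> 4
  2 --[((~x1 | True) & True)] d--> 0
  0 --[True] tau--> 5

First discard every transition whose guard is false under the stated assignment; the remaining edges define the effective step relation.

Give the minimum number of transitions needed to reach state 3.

Answer: 2

Analysis:
BFS to 3:
  L0 = {0}
  L1 = {2,5}
  L2 = {3,4}
depth(3)=2, e.g. c·c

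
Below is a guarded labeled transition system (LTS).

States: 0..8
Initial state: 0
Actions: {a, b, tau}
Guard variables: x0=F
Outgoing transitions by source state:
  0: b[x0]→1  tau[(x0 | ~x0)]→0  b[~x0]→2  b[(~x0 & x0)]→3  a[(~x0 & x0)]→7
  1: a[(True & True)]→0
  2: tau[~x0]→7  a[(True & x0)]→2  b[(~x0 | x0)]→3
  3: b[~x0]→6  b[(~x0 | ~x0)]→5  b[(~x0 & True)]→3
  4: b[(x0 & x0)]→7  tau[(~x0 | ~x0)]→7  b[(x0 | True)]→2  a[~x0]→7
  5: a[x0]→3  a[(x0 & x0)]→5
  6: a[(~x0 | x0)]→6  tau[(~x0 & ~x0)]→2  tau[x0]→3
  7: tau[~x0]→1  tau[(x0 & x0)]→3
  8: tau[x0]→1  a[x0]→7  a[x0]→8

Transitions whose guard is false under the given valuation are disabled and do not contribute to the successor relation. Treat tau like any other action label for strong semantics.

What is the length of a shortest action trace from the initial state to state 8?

Answer: UNREACHABLE

Trace:
BFS to 8:
  L0 = {0}
  L1 = {2}
  L2 = {3,7}
  L3 = {1,5,6}
8 never appears.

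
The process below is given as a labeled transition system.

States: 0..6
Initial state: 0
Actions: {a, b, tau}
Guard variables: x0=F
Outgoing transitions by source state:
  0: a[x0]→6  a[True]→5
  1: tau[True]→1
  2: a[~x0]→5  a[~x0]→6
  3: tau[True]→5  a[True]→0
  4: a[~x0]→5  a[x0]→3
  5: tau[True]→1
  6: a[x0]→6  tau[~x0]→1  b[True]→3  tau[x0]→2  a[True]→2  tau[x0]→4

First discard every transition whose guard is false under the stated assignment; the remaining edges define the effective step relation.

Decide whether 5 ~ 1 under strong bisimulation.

Compute ~ classes (split until stable):
  P[0] = {{0,1,2,3,4,5,6}}
  P[1] = {{0,2,4},{1,5},{3},{6}}
  P[2] = {{0,4},{1,5},{2},{3},{6}}
stable after 3 split(s): 5 block(s)
5∈{1,5}, 1∈{1,5}

Answer: BISIMILAR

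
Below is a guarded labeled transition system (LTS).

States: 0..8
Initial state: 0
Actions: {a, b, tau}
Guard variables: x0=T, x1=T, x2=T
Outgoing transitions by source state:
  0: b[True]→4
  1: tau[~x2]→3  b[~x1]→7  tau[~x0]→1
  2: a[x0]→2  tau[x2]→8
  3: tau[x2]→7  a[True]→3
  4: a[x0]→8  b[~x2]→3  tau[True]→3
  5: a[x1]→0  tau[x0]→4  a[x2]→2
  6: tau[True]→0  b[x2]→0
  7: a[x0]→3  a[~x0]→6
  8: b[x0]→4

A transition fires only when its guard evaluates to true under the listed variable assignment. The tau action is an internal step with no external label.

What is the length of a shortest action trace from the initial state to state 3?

Answer: 2

Trace:
BFS to 3:
  L0 = {0}
  L1 = {4}
  L2 = {3,8}
3 enters at depth 2; path b·tau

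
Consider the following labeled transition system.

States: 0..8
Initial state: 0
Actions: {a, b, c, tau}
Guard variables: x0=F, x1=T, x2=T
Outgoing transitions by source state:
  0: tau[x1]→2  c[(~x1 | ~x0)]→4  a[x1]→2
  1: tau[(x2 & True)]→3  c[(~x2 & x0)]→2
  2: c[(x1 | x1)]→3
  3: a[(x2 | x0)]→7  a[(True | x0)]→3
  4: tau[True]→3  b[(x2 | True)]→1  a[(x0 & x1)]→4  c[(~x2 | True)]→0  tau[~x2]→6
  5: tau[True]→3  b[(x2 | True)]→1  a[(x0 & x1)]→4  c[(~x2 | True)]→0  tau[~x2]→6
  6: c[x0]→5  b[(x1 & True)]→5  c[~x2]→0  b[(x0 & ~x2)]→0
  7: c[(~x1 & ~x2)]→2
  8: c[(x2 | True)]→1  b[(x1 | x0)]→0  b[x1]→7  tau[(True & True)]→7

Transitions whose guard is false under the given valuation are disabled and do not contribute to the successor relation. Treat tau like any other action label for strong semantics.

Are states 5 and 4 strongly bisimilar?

Compute ~ classes (split until stable):
  π0 = {{0,1,2,3,4,5,6,7,8}}
  π1 = {{0},{1},{2},{3},{4,5,8},{6},{7}}
  π2 = {{0},{1},{2},{3},{4,5},{6},{7},{8}}
stable after 3 split(s): 8 block(s)
5∈{4,5}, 4∈{4,5}

Answer: BISIMILAR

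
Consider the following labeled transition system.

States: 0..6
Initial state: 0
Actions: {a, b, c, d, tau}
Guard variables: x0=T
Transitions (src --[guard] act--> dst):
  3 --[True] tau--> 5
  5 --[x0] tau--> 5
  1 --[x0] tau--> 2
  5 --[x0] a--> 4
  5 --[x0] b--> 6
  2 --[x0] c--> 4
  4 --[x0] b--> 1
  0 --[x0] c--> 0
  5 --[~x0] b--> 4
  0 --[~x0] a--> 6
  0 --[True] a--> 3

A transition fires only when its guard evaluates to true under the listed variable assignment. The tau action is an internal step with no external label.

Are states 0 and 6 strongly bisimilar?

Refine partition for ~:
  round 0: {{0,1,2,3,4,5,6}}
  round 1: {{0},{1,3},{2},{4},{5},{6}}
  round 2: {{0},{1},{2},{3},{4},{5},{6}}
stable after 3 split(s): 7 block(s)
class of 0: {0}; class of 6: {6}

Answer: NOT BISIMILAR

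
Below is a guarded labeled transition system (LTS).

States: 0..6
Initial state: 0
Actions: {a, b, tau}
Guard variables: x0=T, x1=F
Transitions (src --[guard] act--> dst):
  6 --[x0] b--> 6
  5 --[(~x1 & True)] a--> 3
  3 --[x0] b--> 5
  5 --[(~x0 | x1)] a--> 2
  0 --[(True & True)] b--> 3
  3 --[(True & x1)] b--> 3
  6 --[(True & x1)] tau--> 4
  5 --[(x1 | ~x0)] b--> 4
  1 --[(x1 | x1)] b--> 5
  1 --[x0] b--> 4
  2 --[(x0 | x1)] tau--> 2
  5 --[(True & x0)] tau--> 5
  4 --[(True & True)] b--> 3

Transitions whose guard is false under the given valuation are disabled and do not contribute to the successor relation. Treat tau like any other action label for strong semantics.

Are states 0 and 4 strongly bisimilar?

Bisimulation quotient by refinement:
  round 0: {{0,1,2,3,4,5,6}}
  round 1: {{0,1,3,4,6},{2},{5}}
  round 2: {{0,1,4,6},{2},{3},{5}}
  round 3: {{0,4},{1,6},{2},{3},{5}}
  round 4: {{0,4},{1},{2},{3},{5},{6}}
6 equivalence class(es) (converged in 5)
[0]={0,4}  [4]={0,4}

Answer: BISIMILAR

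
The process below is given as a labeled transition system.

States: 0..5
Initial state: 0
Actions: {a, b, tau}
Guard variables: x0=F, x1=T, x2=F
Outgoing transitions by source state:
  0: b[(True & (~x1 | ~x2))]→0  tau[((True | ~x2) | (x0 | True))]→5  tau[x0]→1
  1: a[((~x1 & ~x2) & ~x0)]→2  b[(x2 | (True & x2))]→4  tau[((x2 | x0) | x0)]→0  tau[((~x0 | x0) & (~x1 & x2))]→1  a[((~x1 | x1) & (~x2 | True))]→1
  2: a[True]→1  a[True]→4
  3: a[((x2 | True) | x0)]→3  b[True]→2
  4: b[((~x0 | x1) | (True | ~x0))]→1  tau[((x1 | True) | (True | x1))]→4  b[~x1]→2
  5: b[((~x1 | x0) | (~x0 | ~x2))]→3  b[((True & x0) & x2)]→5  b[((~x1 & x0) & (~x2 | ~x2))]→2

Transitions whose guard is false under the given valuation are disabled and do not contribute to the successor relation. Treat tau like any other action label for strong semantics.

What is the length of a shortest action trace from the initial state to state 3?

Answer: 2

Trace:
BFS to 3:
  Layer 0: {0}
  Layer 1: {5}
  Layer 2: {3}
3 enters at depth 2; path tau·b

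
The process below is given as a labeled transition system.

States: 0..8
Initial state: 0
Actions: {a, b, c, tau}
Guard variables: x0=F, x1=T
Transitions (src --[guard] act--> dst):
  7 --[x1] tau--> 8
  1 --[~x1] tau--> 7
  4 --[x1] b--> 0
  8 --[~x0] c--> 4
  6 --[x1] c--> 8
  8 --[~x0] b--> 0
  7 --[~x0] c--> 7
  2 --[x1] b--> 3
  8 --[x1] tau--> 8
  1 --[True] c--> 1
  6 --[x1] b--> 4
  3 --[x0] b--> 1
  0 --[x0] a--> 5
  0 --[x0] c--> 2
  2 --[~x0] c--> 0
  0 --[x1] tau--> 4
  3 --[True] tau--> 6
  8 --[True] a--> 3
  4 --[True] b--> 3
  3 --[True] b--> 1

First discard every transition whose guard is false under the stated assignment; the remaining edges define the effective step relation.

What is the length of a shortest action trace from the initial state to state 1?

Layered search for 1:
  depth 0: {0}
  depth 1: {4}
  depth 2: {3}
  depth 3: {1,6}
1 enters at depth 3; path tau·b·b

Answer: 3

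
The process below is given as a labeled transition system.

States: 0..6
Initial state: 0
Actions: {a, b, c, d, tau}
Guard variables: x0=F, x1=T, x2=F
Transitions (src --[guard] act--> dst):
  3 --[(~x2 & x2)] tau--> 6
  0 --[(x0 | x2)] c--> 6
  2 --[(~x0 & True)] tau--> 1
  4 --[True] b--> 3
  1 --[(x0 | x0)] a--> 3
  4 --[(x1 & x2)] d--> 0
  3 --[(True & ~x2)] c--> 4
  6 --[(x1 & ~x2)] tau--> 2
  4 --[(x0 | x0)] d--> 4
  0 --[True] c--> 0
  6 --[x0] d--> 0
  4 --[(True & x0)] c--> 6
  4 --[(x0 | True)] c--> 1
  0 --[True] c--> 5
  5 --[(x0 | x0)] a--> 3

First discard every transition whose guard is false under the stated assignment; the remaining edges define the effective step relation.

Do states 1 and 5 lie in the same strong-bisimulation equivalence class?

Refine partition for ~:
  π0 = {{0,1,2,3,4,5,6}}
  π1 = {{0,3},{1,5},{2,6},{4}}
  π2 = {{0},{1,5},{2},{3},{4},{6}}
6 equivalence class(es) (converged in 3)
class of 1: {1,5}; class of 5: {1,5}

Answer: BISIMILAR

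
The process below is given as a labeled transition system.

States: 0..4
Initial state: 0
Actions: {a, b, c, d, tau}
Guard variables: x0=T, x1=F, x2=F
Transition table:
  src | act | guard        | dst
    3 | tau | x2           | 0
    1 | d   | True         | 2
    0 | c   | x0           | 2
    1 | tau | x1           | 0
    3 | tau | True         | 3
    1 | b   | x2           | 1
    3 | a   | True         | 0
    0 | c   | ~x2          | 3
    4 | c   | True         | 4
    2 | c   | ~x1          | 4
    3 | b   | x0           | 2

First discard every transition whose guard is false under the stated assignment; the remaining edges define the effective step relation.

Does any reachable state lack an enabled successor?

Answer: DEADLOCK-FREE

Working:
Reach set: {0,2,3,4}
  0: c→2  c→3  [2 out]
  2: c→4  [1 out]
  3: a→0  b→2  tau→3  [3 out]
  4: c→4  [1 out]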